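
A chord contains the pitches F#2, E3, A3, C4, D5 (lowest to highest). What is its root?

D

The distinct letter names are F#, E, A, C, D. Arranged as a stack of thirds they read D–F#–A–C–E, so D is the root (a D dominant ninth chord).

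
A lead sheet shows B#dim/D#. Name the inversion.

B#dim/D# means B# diminished with D# in the bass. D# is the third of B# diminished (B#–D#–F#), so this is first inversion.

first inversion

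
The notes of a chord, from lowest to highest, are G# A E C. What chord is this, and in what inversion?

A minor-major seventh, third inversion

Reducing to letter names: G#, A, E, C. These stack in thirds as A–C–E–G# — an A minor-major seventh chord.
With the seventh (G#) in the bass, the chord is in third inversion (figured bass 4/2).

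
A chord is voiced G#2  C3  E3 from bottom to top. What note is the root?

The distinct letter names are G#, C, E. Arranged as a stack of thirds they read C–E–G#, so C is the root (a C augmented triad).

C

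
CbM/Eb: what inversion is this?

first inversion

CbM/Eb means Cb major with Eb in the bass. Eb is the third of Cb major (Cb–Eb–Gb), so this is first inversion.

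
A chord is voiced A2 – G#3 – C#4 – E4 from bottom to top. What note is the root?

A, G#, C#, E are the tones of an A major seventh chord (A–C#–E–G#), making A the root.

A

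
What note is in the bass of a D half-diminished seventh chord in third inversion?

C

D half-diminished seventh is D–F–Ab–C. Third inversion places the seventh in the bass: C.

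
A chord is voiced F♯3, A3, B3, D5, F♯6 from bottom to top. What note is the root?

F#, A, B, D are the tones of a B minor seventh chord (B–D–F#–A), making B the root.

B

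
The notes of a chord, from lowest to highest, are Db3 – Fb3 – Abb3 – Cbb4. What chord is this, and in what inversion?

The pitch classes Db, Fb, Abb, Cbb arrange in thirds as Db–Fb–Abb–Cbb: a Db diminished seventh chord.
Db is the root of Db diminished seventh; root in the bass means root position (figured bass 7).

Db diminished seventh, root position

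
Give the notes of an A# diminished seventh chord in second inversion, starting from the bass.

Spelling A# diminished seventh: A#–C#–E–G. In second inversion the fifth is bass, giving E, G, A#, C# from the bottom.

E, G, A#, C#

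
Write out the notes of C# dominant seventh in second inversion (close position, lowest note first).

G#, B, C#, E#

The chord tones are C#–E#–G#–B. With the fifth (G#) lowest for second inversion: G#, B, C#, E#.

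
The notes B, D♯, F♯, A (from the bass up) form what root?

B

B, D#, F#, A are the tones of a B dominant seventh chord (B–D#–F#–A), making B the root.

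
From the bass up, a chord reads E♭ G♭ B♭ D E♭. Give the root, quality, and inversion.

Eb minor-major seventh, root position

The distinct note names are Eb, Gb, Bb, D. Stacked in thirds they read Eb–Gb–Bb–D, which is a minor-major seventh chord on Eb.
With the root (Eb) in the bass, the chord is in root position (figured bass 7).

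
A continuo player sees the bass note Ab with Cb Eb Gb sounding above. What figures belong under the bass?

7

The notes Ab, Cb, Eb, Gb stack in thirds as Ab–Cb–Eb–Gb — an Ab minor seventh chord. The bass Ab is the root, so this is root position: figured 7.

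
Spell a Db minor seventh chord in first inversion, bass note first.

Fb, Ab, Cb, Db

Spelling Db minor seventh: Db–Fb–Ab–Cb. In first inversion the third is bass, giving Fb, Ab, Cb, Db from the bottom.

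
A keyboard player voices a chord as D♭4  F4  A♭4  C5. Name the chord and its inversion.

Db major seventh, root position

Reducing to letter names: Db, F, Ab, C. These stack in thirds as Db–F–Ab–C — a Db major seventh chord.
The lowest note is Db, the root of the chord, so this is root position (figured bass 7).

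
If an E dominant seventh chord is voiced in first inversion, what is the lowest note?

G#

E dominant seventh is E–G#–B–D. First inversion places the third in the bass: G#.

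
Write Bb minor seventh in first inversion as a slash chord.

First inversion of Bb minor seventh has the third (Db) in the bass. As a slash chord: Bbm7/Db.

Bbm7/Db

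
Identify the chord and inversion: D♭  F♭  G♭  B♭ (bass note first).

Gb dominant seventh, second inversion

The pitch classes Db, Fb, Gb, Bb arrange in thirds as Gb–Bb–Db–Fb: a Gb dominant seventh chord.
The lowest note is Db, the fifth of the chord, so this is second inversion (figured bass 4/3).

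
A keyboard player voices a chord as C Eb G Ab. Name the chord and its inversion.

Ab major seventh, first inversion

The distinct note names are C, Eb, G, Ab. Stacked in thirds they read Ab–C–Eb–G, which is a major seventh chord on Ab.
With the third (C) in the bass, the chord is in first inversion (figured bass 6/5).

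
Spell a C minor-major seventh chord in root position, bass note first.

Spelling C minor-major seventh: C–Eb–G–B. In root position the root is bass, giving C, Eb, G, B from the bottom.

C, Eb, G, B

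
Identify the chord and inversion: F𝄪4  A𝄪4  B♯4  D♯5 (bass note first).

B# minor-major seventh, second inversion

The distinct note names are F##, A##, B#, D#. Stacked in thirds they read B#–D#–F##–A##, which is a minor-major seventh chord on B#.
F## is the fifth of B# minor-major seventh; fifth in the bass means second inversion (figured bass 4/3).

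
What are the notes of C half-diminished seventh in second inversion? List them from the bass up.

Gb, Bb, C, Eb

The chord tones are C–Eb–Gb–Bb. With the fifth (Gb) lowest for second inversion: Gb, Bb, C, Eb.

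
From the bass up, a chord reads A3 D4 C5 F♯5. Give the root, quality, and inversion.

The distinct note names are A, D, C, F#. Stacked in thirds they read D–F#–A–C, which is a dominant seventh chord on D.
A is the fifth of D dominant seventh; fifth in the bass means second inversion (figured bass 4/3).

D dominant seventh, second inversion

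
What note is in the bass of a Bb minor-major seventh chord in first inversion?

Db

In first inversion the third is lowest. For Bb minor-major seventh (Bb–Db–F–A) that is Db.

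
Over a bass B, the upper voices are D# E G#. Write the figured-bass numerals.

The notes B, D#, E, G# stack in thirds as E–G#–B–D# — an E major seventh chord. The bass B is the fifth, so this is second inversion: figured 4/3.

4/3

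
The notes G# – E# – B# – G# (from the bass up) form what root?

E#

G#, E#, B# are the tones of an E# minor triad (E#–G#–B#), making E# the root.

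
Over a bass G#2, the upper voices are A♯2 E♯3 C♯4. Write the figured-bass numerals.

The notes G#, A#, E#, C# stack in thirds as A#–C#–E#–G# — an A# minor seventh chord. The bass G# is the seventh, so this is third inversion: figured 4/2.

4/2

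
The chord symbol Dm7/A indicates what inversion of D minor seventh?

Dm7/A means D minor seventh with A in the bass. A is the fifth of D minor seventh (D–F–A–C), so this is second inversion.

second inversion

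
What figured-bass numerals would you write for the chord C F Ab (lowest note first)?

6/4

The notes C, F, Ab stack in thirds as F–Ab–C — an F minor triad. The bass C is the fifth, so this is second inversion: figured 6/4.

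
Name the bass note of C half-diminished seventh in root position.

C

In root position the root is lowest. For C half-diminished seventh (C–Eb–Gb–Bb) that is C.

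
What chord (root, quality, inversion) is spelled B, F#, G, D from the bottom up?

G major seventh, first inversion

The distinct note names are B, F#, G, D. Stacked in thirds they read G–B–D–F#, which is a major seventh chord on G.
The lowest note is B, the third of the chord, so this is first inversion (figured bass 6/5).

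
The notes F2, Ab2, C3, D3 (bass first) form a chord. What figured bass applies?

6/5

The notes F, Ab, C, D stack in thirds as D–F–Ab–C — a D half-diminished seventh chord. The bass F is the third, so this is first inversion: figured 6/5.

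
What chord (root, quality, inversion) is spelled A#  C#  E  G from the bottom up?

The pitch classes A#, C#, E, G arrange in thirds as A#–C#–E–G: an A# diminished seventh chord.
A# is the root of A# diminished seventh; root in the bass means root position (figured bass 7).

A# diminished seventh, root position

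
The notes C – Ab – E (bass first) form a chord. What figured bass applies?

6

The notes C, Ab, E stack in thirds as Ab–C–E — an Ab augmented triad. The bass C is the third, so this is first inversion: figured 6.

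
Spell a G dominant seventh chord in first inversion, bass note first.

G dominant seventh is G–B–D–F. First inversion puts the third (B) in the bass, with the remaining tones above: B, D, F, G.

B, D, F, G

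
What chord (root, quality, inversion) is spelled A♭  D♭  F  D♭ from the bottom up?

Db major, second inversion

The pitch classes Ab, Db, F arrange in thirds as Db–F–Ab: a Db major triad.
Ab is the fifth of Db major; fifth in the bass means second inversion (figured bass 6/4).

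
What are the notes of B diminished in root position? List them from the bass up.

B, D, F

Spelling B diminished: B–D–F. In root position the root is bass, giving B, D, F from the bottom.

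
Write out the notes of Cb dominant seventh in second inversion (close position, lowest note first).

Gb, Bbb, Cb, Eb

Cb dominant seventh is Cb–Eb–Gb–Bbb. Second inversion puts the fifth (Gb) in the bass, with the remaining tones above: Gb, Bbb, Cb, Eb.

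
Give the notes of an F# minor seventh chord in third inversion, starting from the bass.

Spelling F# minor seventh: F#–A–C#–E. In third inversion the seventh is bass, giving E, F#, A, C# from the bottom.

E, F#, A, C#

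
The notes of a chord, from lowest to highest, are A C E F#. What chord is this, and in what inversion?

F# half-diminished seventh, first inversion

The pitch classes A, C, E, F# arrange in thirds as F#–A–C–E: an F# half-diminished seventh chord.
A is the third of F# half-diminished seventh; third in the bass means first inversion (figured bass 6/5).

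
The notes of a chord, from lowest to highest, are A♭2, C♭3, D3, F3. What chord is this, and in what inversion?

The distinct note names are Ab, Cb, D, F. Stacked in thirds they read D–F–Ab–Cb, which is a diminished seventh chord on D.
The lowest note is Ab, the fifth of the chord, so this is second inversion (figured bass 4/3).

D diminished seventh, second inversion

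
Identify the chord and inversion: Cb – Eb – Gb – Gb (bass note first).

Cb major, root position

The distinct note names are Cb, Eb, Gb. Stacked in thirds they read Cb–Eb–Gb, which is a major triad on Cb.
The lowest note is Cb, the root of the chord, so this is root position (figured bass 5/3).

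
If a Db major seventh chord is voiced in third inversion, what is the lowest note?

C

In third inversion the seventh is lowest. For Db major seventh (Db–F–Ab–C) that is C.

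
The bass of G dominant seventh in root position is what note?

The root of G dominant seventh (G–B–D–F) is G; that is the bass in root position.

G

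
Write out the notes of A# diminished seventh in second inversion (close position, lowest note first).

The chord tones are A#–C#–E–G. With the fifth (E) lowest for second inversion: E, G, A#, C#.

E, G, A#, C#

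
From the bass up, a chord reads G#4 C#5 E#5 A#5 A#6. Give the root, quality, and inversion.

A# minor seventh, third inversion

The pitch classes G#, C#, E#, A# arrange in thirds as A#–C#–E#–G#: an A# minor seventh chord.
G# is the seventh of A# minor seventh; seventh in the bass means third inversion (figured bass 4/2).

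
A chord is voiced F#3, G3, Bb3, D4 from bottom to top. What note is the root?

G

F#, G, Bb, D are the tones of a G minor-major seventh chord (G–Bb–D–F#), making G the root.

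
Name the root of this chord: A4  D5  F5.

D

Reordering A, D, F into stacked thirds gives D–F–A; the bottom of that stack, D, is the root.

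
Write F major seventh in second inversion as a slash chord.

Second inversion of F major seventh has the fifth (C) in the bass. As a slash chord: Fmaj7/C.

Fmaj7/C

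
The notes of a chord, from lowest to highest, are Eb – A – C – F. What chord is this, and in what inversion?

F dominant seventh, third inversion

The pitch classes Eb, A, C, F arrange in thirds as F–A–C–Eb: an F dominant seventh chord.
With the seventh (Eb) in the bass, the chord is in third inversion (figured bass 4/2).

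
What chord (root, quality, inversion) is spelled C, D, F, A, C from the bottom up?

D minor seventh, third inversion

The pitch classes C, D, F, A arrange in thirds as D–F–A–C: a D minor seventh chord.
The lowest note is C, the seventh of the chord, so this is third inversion (figured bass 4/2).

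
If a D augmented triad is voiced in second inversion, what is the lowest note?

The fifth of D augmented (D–F#–A#) is A#; that is the bass in second inversion.

A#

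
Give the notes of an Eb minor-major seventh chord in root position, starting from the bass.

Eb, Gb, Bb, D

The chord tones are Eb–Gb–Bb–D. With the root (Eb) lowest for root position: Eb, Gb, Bb, D.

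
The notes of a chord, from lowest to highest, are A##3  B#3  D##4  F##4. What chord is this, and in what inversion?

The pitch classes A##, B#, D##, F## arrange in thirds as B#–D##–F##–A##: a B# major seventh chord.
With the seventh (A##) in the bass, the chord is in third inversion (figured bass 4/2).

B# major seventh, third inversion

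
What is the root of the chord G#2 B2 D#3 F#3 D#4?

G#

Reordering G#, B, D#, F# into stacked thirds gives G#–B–D#–F#; the bottom of that stack, G#, is the root.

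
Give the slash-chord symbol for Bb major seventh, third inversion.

Third inversion of Bb major seventh has the seventh (A) in the bass. As a slash chord: Bbmaj7/A.

Bbmaj7/A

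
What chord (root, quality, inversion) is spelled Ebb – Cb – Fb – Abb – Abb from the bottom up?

The pitch classes Ebb, Cb, Fb, Abb arrange in thirds as Fb–Abb–Cb–Ebb: an Fb minor seventh chord.
With the seventh (Ebb) in the bass, the chord is in third inversion (figured bass 4/2).

Fb minor seventh, third inversion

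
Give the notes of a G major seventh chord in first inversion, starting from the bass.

Spelling G major seventh: G–B–D–F#. In first inversion the third is bass, giving B, D, F#, G from the bottom.

B, D, F#, G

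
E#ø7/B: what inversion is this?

E#ø7/B means E# half-diminished seventh with B in the bass. B is the fifth of E# half-diminished seventh (E#–G#–B–D#), so this is second inversion.

second inversion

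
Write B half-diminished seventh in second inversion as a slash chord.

Bø7/F

Second inversion of B half-diminished seventh has the fifth (F) in the bass. As a slash chord: Bø7/F.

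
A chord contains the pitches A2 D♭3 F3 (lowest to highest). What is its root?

Db

A, Db, F are the tones of a Db augmented triad (Db–F–A), making Db the root.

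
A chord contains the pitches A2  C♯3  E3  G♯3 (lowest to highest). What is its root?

Reordering A, C#, E, G# into stacked thirds gives A–C#–E–G#; the bottom of that stack, A, is the root.

A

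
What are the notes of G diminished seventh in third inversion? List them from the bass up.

G diminished seventh is G–Bb–Db–Fb. Third inversion puts the seventh (Fb) in the bass, with the remaining tones above: Fb, G, Bb, Db.

Fb, G, Bb, Db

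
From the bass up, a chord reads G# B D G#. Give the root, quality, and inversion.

G# diminished, root position

Reducing to letter names: G#, B, D. These stack in thirds as G#–B–D — a G# diminished triad.
With the root (G#) in the bass, the chord is in root position (figured bass 5/3).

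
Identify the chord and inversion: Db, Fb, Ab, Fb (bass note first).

Db minor, root position

The pitch classes Db, Fb, Ab arrange in thirds as Db–Fb–Ab: a Db minor triad.
The lowest note is Db, the root of the chord, so this is root position (figured bass 5/3).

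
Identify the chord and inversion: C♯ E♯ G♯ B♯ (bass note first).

The distinct note names are C#, E#, G#, B#. Stacked in thirds they read C#–E#–G#–B#, which is a major seventh chord on C#.
C# is the root of C# major seventh; root in the bass means root position (figured bass 7).

C# major seventh, root position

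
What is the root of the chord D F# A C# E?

D

Reordering D, F#, A, C#, E into stacked thirds gives D–F#–A–C#–E; the bottom of that stack, D, is the root.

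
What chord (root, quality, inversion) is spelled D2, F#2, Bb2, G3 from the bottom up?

G minor-major seventh, second inversion

The pitch classes D, F#, Bb, G arrange in thirds as G–Bb–D–F#: a G minor-major seventh chord.
The lowest note is D, the fifth of the chord, so this is second inversion (figured bass 4/3).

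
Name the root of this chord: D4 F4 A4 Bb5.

The distinct letter names are D, F, A, Bb. Arranged as a stack of thirds they read Bb–D–F–A, so Bb is the root (a Bb major seventh chord).

Bb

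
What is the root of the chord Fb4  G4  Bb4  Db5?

Fb, G, Bb, Db are the tones of a G diminished seventh chord (G–Bb–Db–Fb), making G the root.

G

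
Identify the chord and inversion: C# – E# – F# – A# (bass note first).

F# major seventh, second inversion

The pitch classes C#, E#, F#, A# arrange in thirds as F#–A#–C#–E#: an F# major seventh chord.
C# is the fifth of F# major seventh; fifth in the bass means second inversion (figured bass 4/3).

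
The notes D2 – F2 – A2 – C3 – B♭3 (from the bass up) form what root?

Bb

D, F, A, C, Bb are the tones of a Bb major ninth chord (Bb–D–F–A–C), making Bb the root.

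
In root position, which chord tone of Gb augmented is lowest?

Gb

Gb augmented is Gb–Bb–D. Root position places the root in the bass: Gb.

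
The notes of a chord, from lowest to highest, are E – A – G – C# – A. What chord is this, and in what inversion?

A dominant seventh, second inversion

The pitch classes E, A, G, C# arrange in thirds as A–C#–E–G: an A dominant seventh chord.
With the fifth (E) in the bass, the chord is in second inversion (figured bass 4/3).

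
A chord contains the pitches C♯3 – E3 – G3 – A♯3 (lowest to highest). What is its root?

A#

C#, E, G, A# are the tones of an A# diminished seventh chord (A#–C#–E–G), making A# the root.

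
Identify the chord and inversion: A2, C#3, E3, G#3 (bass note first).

Reducing to letter names: A, C#, E, G#. These stack in thirds as A–C#–E–G# — an A major seventh chord.
A is the root of A major seventh; root in the bass means root position (figured bass 7).

A major seventh, root position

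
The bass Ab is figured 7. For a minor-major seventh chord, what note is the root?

The figures 7 mean the root of the chord is in the bass. If Ab is the root of a minor-major seventh chord, the root is Ab (chord tones Ab–Cb–Eb–G).

Ab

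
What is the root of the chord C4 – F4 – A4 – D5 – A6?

D

The distinct letter names are C, F, A, D. Arranged as a stack of thirds they read D–F–A–C, so D is the root (a D minor seventh chord).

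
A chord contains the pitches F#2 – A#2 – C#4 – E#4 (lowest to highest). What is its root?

F#

The distinct letter names are F#, A#, C#, E#. Arranged as a stack of thirds they read F#–A#–C#–E#, so F# is the root (an F# major seventh chord).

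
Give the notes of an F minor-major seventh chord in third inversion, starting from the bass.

F minor-major seventh is F–Ab–C–E. Third inversion puts the seventh (E) in the bass, with the remaining tones above: E, F, Ab, C.

E, F, Ab, C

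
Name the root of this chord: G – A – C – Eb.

A

G, A, C, Eb are the tones of an A half-diminished seventh chord (A–C–Eb–G), making A the root.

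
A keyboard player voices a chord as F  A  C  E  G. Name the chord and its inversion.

F major ninth, root position

Reducing to letter names: F, A, C, E, G. These stack in thirds as F–A–C–E–G — an F major ninth chord.
The lowest note is F, the root of the chord, so this is root position.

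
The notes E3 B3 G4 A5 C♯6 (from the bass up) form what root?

Reordering E, B, G, A, C# into stacked thirds gives A–C#–E–G–B; the bottom of that stack, A, is the root.

A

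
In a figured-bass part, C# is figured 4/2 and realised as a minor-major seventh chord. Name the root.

The figures 4/2 mean the seventh of the chord is in the bass. If C# is the seventh of a minor-major seventh chord, the root is D (chord tones D–F–A–C#).

D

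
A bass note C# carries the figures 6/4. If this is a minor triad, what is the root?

The figures 6/4 mean the fifth of the chord is in the bass. If C# is the fifth of a minor triad, the root is F# (chord tones F#–A–C#).

F#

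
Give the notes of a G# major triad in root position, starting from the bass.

Spelling G# major: G#–B#–D#. In root position the root is bass, giving G#, B#, D# from the bottom.

G#, B#, D#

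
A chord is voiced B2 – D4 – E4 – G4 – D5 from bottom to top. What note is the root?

E

Reordering B, D, E, G into stacked thirds gives E–G–B–D; the bottom of that stack, E, is the root.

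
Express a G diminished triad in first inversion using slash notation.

First inversion of G diminished has the third (Bb) in the bass. As a slash chord: Gdim/Bb.

Gdim/Bb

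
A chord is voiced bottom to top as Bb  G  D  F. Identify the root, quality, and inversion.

The distinct note names are Bb, G, D, F. Stacked in thirds they read G–Bb–D–F, which is a minor seventh chord on G.
The lowest note is Bb, the third of the chord, so this is first inversion (figured bass 6/5).

G minor seventh, first inversion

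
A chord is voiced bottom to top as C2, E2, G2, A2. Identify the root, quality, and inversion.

The pitch classes C, E, G, A arrange in thirds as A–C–E–G: an A minor seventh chord.
C is the third of A minor seventh; third in the bass means first inversion (figured bass 6/5).

A minor seventh, first inversion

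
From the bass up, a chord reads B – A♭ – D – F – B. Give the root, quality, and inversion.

B diminished seventh, root position

The pitch classes B, Ab, D, F arrange in thirds as B–D–F–Ab: a B diminished seventh chord.
B is the root of B diminished seventh; root in the bass means root position (figured bass 7).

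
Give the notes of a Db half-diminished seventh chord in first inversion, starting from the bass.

Fb, Abb, Cb, Db

The chord tones are Db–Fb–Abb–Cb. With the third (Fb) lowest for first inversion: Fb, Abb, Cb, Db.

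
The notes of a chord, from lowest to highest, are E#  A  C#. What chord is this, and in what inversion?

A augmented, second inversion

Reducing to letter names: E#, A, C#. These stack in thirds as A–C#–E# — an A augmented triad.
With the fifth (E#) in the bass, the chord is in second inversion (figured bass 6/4).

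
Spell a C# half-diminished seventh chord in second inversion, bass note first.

C# half-diminished seventh is C#–E–G–B. Second inversion puts the fifth (G) in the bass, with the remaining tones above: G, B, C#, E.

G, B, C#, E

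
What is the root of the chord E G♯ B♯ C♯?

E, G#, B#, C# are the tones of a C# minor-major seventh chord (C#–E–G#–B#), making C# the root.

C#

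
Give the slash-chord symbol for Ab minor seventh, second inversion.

Second inversion of Ab minor seventh has the fifth (Eb) in the bass. As a slash chord: Abm7/Eb.

Abm7/Eb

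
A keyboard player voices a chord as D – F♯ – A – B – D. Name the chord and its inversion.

The distinct note names are D, F#, A, B. Stacked in thirds they read B–D–F#–A, which is a minor seventh chord on B.
D is the third of B minor seventh; third in the bass means first inversion (figured bass 6/5).

B minor seventh, first inversion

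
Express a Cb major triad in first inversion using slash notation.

CbM/Eb

First inversion of Cb major has the third (Eb) in the bass. As a slash chord: CbM/Eb.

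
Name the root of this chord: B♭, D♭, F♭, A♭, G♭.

Gb

Reordering Bb, Db, Fb, Ab, Gb into stacked thirds gives Gb–Bb–Db–Fb–Ab; the bottom of that stack, Gb, is the root.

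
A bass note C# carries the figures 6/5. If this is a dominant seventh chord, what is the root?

A

The figures 6/5 mean the third of the chord is in the bass. If C# is the third of a dominant seventh chord, the root is A (chord tones A–C#–E–G).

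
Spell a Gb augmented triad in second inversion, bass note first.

Spelling Gb augmented: Gb–Bb–D. In second inversion the fifth is bass, giving D, Gb, Bb from the bottom.

D, Gb, Bb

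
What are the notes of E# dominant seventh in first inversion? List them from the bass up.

E# dominant seventh is E#–G##–B#–D#. First inversion puts the third (G##) in the bass, with the remaining tones above: G##, B#, D#, E#.

G##, B#, D#, E#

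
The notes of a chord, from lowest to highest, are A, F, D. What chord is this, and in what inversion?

Reducing to letter names: A, F, D. These stack in thirds as D–F–A — a D minor triad.
With the fifth (A) in the bass, the chord is in second inversion (figured bass 6/4).

D minor, second inversion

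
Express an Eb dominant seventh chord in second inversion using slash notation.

Second inversion of Eb dominant seventh has the fifth (Bb) in the bass. As a slash chord: Eb7/Bb.

Eb7/Bb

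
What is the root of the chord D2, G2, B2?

D, G, B are the tones of a G major triad (G–B–D), making G the root.

G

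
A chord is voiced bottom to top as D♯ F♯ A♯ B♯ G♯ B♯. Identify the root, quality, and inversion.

G# dominant ninth, second inversion

The distinct note names are D#, F#, A#, B#, G#. Stacked in thirds they read G#–B#–D#–F#–A#, which is a dominant ninth chord on G#.
The lowest note is D#, the fifth of the chord, so this is second inversion.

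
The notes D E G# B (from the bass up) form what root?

E

The distinct letter names are D, E, G#, B. Arranged as a stack of thirds they read E–G#–B–D, so E is the root (an E dominant seventh chord).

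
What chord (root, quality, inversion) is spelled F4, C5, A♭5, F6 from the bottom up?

F minor, root position

The pitch classes F, C, Ab arrange in thirds as F–Ab–C: an F minor triad.
The lowest note is F, the root of the chord, so this is root position (figured bass 5/3).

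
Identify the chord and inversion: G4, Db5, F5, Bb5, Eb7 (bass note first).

Eb dominant ninth, first inversion

The distinct note names are G, Db, F, Bb, Eb. Stacked in thirds they read Eb–G–Bb–Db–F, which is a dominant ninth chord on Eb.
The lowest note is G, the third of the chord, so this is first inversion.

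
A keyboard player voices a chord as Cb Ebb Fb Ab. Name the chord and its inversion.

Fb dominant seventh, second inversion

Reducing to letter names: Cb, Ebb, Fb, Ab. These stack in thirds as Fb–Ab–Cb–Ebb — an Fb dominant seventh chord.
The lowest note is Cb, the fifth of the chord, so this is second inversion (figured bass 4/3).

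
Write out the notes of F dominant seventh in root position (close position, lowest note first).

The chord tones are F–A–C–Eb. With the root (F) lowest for root position: F, A, C, Eb.

F, A, C, Eb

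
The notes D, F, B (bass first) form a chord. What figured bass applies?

6

The notes D, F, B stack in thirds as B–D–F — a B diminished triad. The bass D is the third, so this is first inversion: figured 6.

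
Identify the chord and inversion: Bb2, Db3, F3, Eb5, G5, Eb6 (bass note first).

Reducing to letter names: Bb, Db, F, Eb, G. These stack in thirds as Eb–G–Bb–Db–F — an Eb dominant ninth chord.
The lowest note is Bb, the fifth of the chord, so this is second inversion.

Eb dominant ninth, second inversion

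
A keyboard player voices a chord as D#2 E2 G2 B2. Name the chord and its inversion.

E minor-major seventh, third inversion

The pitch classes D#, E, G, B arrange in thirds as E–G–B–D#: an E minor-major seventh chord.
D# is the seventh of E minor-major seventh; seventh in the bass means third inversion (figured bass 4/2).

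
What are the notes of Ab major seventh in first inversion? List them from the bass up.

C, Eb, G, Ab

Spelling Ab major seventh: Ab–C–Eb–G. In first inversion the third is bass, giving C, Eb, G, Ab from the bottom.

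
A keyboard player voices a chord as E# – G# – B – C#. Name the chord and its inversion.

C# dominant seventh, first inversion

The distinct note names are E#, G#, B, C#. Stacked in thirds they read C#–E#–G#–B, which is a dominant seventh chord on C#.
With the third (E#) in the bass, the chord is in first inversion (figured bass 6/5).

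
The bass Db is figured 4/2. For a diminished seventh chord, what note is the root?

The figures 4/2 mean the seventh of the chord is in the bass. If Db is the seventh of a diminished seventh chord, the root is E (chord tones E–G–Bb–Db).

E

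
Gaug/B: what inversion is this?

first inversion

Gaug/B means G augmented with B in the bass. B is the third of G augmented (G–B–D#), so this is first inversion.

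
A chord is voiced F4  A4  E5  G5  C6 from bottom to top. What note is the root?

F

F, A, E, G, C are the tones of an F major ninth chord (F–A–C–E–G), making F the root.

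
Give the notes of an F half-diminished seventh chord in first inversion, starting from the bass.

Ab, Cb, Eb, F

Spelling F half-diminished seventh: F–Ab–Cb–Eb. In first inversion the third is bass, giving Ab, Cb, Eb, F from the bottom.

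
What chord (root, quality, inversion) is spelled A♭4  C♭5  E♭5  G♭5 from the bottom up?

The pitch classes Ab, Cb, Eb, Gb arrange in thirds as Ab–Cb–Eb–Gb: an Ab minor seventh chord.
The lowest note is Ab, the root of the chord, so this is root position (figured bass 7).

Ab minor seventh, root position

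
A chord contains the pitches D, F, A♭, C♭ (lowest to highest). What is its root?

The distinct letter names are D, F, Ab, Cb. Arranged as a stack of thirds they read D–F–Ab–Cb, so D is the root (a D diminished seventh chord).

D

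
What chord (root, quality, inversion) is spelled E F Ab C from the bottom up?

F minor-major seventh, third inversion

The distinct note names are E, F, Ab, C. Stacked in thirds they read F–Ab–C–E, which is a minor-major seventh chord on F.
The lowest note is E, the seventh of the chord, so this is third inversion (figured bass 4/2).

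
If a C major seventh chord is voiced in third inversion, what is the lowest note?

B

The seventh of C major seventh (C–E–G–B) is B; that is the bass in third inversion.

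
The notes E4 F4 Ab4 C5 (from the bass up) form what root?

The distinct letter names are E, F, Ab, C. Arranged as a stack of thirds they read F–Ab–C–E, so F is the root (an F minor-major seventh chord).

F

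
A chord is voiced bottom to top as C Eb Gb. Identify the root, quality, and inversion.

C diminished, root position

The pitch classes C, Eb, Gb arrange in thirds as C–Eb–Gb: a C diminished triad.
With the root (C) in the bass, the chord is in root position (figured bass 5/3).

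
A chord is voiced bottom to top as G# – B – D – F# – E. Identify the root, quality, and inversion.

E dominant ninth, first inversion

Reducing to letter names: G#, B, D, F#, E. These stack in thirds as E–G#–B–D–F# — an E dominant ninth chord.
The lowest note is G#, the third of the chord, so this is first inversion.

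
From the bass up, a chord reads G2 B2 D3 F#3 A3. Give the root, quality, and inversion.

G major ninth, root position

Reducing to letter names: G, B, D, F#, A. These stack in thirds as G–B–D–F#–A — a G major ninth chord.
The lowest note is G, the root of the chord, so this is root position.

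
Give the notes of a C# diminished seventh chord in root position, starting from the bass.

C#, E, G, Bb

The chord tones are C#–E–G–Bb. With the root (C#) lowest for root position: C#, E, G, Bb.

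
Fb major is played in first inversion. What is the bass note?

In first inversion the third is lowest. For Fb major (Fb–Ab–Cb) that is Ab.

Ab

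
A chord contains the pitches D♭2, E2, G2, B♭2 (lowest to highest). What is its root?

Db, E, G, Bb are the tones of an E diminished seventh chord (E–G–Bb–Db), making E the root.

E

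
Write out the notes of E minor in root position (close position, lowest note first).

E minor is E–G–B. Root position puts the root (E) in the bass, with the remaining tones above: E, G, B.

E, G, B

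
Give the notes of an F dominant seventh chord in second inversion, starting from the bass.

C, Eb, F, A

The chord tones are F–A–C–Eb. With the fifth (C) lowest for second inversion: C, Eb, F, A.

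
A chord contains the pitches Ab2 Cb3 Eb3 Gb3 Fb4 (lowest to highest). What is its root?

Reordering Ab, Cb, Eb, Gb, Fb into stacked thirds gives Fb–Ab–Cb–Eb–Gb; the bottom of that stack, Fb, is the root.

Fb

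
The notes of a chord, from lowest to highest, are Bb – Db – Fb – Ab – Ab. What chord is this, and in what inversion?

Bb half-diminished seventh, root position

The pitch classes Bb, Db, Fb, Ab arrange in thirds as Bb–Db–Fb–Ab: a Bb half-diminished seventh chord.
The lowest note is Bb, the root of the chord, so this is root position (figured bass 7).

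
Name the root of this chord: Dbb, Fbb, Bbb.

Reordering Dbb, Fbb, Bbb into stacked thirds gives Bbb–Dbb–Fbb; the bottom of that stack, Bbb, is the root.

Bbb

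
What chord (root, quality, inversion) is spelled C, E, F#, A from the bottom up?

F# half-diminished seventh, second inversion

The distinct note names are C, E, F#, A. Stacked in thirds they read F#–A–C–E, which is a half-diminished seventh chord on F#.
With the fifth (C) in the bass, the chord is in second inversion (figured bass 4/3).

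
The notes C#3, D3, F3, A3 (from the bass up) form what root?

The distinct letter names are C#, D, F, A. Arranged as a stack of thirds they read D–F–A–C#, so D is the root (a D minor-major seventh chord).

D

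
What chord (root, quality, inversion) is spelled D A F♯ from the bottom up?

The distinct note names are D, A, F#. Stacked in thirds they read D–F#–A, which is a major triad on D.
The lowest note is D, the root of the chord, so this is root position (figured bass 5/3).

D major, root position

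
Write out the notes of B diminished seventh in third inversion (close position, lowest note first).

B diminished seventh is B–D–F–Ab. Third inversion puts the seventh (Ab) in the bass, with the remaining tones above: Ab, B, D, F.

Ab, B, D, F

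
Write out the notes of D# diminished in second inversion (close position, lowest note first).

A, D#, F#

D# diminished is D#–F#–A. Second inversion puts the fifth (A) in the bass, with the remaining tones above: A, D#, F#.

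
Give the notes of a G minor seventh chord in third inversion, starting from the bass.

G minor seventh is G–Bb–D–F. Third inversion puts the seventh (F) in the bass, with the remaining tones above: F, G, Bb, D.

F, G, Bb, D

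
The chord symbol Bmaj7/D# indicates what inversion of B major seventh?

Bmaj7/D# means B major seventh with D# in the bass. D# is the third of B major seventh (B–D#–F#–A#), so this is first inversion.

first inversion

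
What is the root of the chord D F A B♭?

Bb

The distinct letter names are D, F, A, Bb. Arranged as a stack of thirds they read Bb–D–F–A, so Bb is the root (a Bb major seventh chord).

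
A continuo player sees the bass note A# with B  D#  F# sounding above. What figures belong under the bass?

4/2

The notes A#, B, D#, F# stack in thirds as B–D#–F#–A# — a B major seventh chord. The bass A# is the seventh, so this is third inversion: figured 4/2.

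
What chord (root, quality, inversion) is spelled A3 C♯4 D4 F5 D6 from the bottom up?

Reducing to letter names: A, C#, D, F. These stack in thirds as D–F–A–C# — a D minor-major seventh chord.
With the fifth (A) in the bass, the chord is in second inversion (figured bass 4/3).

D minor-major seventh, second inversion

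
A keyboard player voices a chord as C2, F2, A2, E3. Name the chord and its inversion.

The distinct note names are C, F, A, E. Stacked in thirds they read F–A–C–E, which is a major seventh chord on F.
C is the fifth of F major seventh; fifth in the bass means second inversion (figured bass 4/3).

F major seventh, second inversion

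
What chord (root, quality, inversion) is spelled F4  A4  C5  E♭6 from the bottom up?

F dominant seventh, root position

The distinct note names are F, A, C, Eb. Stacked in thirds they read F–A–C–Eb, which is a dominant seventh chord on F.
With the root (F) in the bass, the chord is in root position (figured bass 7).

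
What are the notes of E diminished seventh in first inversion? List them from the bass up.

G, Bb, Db, E

E diminished seventh is E–G–Bb–Db. First inversion puts the third (G) in the bass, with the remaining tones above: G, Bb, Db, E.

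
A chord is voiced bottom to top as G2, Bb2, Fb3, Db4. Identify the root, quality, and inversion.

G diminished seventh, root position

The pitch classes G, Bb, Fb, Db arrange in thirds as G–Bb–Db–Fb: a G diminished seventh chord.
With the root (G) in the bass, the chord is in root position (figured bass 7).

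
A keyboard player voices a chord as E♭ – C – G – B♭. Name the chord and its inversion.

The distinct note names are Eb, C, G, Bb. Stacked in thirds they read C–Eb–G–Bb, which is a minor seventh chord on C.
With the third (Eb) in the bass, the chord is in first inversion (figured bass 6/5).

C minor seventh, first inversion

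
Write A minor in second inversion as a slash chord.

Second inversion of A minor has the fifth (E) in the bass. As a slash chord: Am/E.

Am/E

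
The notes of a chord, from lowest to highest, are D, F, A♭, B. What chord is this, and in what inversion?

B diminished seventh, first inversion

The pitch classes D, F, Ab, B arrange in thirds as B–D–F–Ab: a B diminished seventh chord.
D is the third of B diminished seventh; third in the bass means first inversion (figured bass 6/5).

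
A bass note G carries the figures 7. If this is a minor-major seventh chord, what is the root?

G

The figures 7 mean the root of the chord is in the bass. If G is the root of a minor-major seventh chord, the root is G (chord tones G–Bb–D–F#).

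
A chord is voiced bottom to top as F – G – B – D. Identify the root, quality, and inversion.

The distinct note names are F, G, B, D. Stacked in thirds they read G–B–D–F, which is a dominant seventh chord on G.
The lowest note is F, the seventh of the chord, so this is third inversion (figured bass 4/2).

G dominant seventh, third inversion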